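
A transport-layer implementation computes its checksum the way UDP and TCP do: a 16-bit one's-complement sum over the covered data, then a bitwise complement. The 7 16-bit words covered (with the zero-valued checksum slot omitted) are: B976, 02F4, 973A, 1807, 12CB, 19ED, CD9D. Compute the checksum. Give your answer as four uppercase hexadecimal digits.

One's-complement addition (fold any carry out of bit 15 back into bit 0):
  0xB976 + 0x02F4 = 0x0BC6A
  0xBC6A + 0x973A = 0x153A4 → wrap carry → 0x53A5
  0x53A5 + 0x1807 = 0x06BAC
  0x6BAC + 0x12CB = 0x07E77
  0x7E77 + 0x19ED = 0x09864
  0x9864 + 0xCD9D = 0x16601 → wrap carry → 0x6602
One's-complement sum = 0x6602.
Checksum = ~0x6602 & 0xFFFF = 0x99FD.

99FD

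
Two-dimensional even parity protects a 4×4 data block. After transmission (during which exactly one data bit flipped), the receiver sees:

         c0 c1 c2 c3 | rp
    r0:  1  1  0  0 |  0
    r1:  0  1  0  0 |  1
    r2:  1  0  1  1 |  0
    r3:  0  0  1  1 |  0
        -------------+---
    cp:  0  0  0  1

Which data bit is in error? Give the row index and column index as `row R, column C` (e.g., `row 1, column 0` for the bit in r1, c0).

row 2, column 3

Recompute each row's even parity and compare to rp:
  r0: data parity 0, sent rp 0 → ok
  r1: data parity 1, sent rp 1 → ok
  r2: data parity 1, sent rp 0 → mismatch
  r3: data parity 0, sent rp 0 → ok
Recompute each column's even parity and compare to cp:
  c0: data parity 0, sent cp 0 → ok
  c1: data parity 0, sent cp 0 → ok
  c2: data parity 0, sent cp 0 → ok
  c3: data parity 0, sent cp 1 → mismatch
Exactly one row (r2) and one column (c3) fail → the flipped bit is at their intersection.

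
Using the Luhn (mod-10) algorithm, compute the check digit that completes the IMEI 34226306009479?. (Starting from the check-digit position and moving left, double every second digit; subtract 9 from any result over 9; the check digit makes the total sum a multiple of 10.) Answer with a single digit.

5

Partial digits right→left: 9 7 4 9 0 0 6 0 3 6 2 2 4 3
Double every second digit counting from the check-digit position (so the 1st, 3rd, 5th, ... of the partial from the right).
  doubled (with −9 where >9): 9 8 0 3 6 4 8 → sum 38
  kept as-is: 7 9 0 0 6 2 3 → sum 27
Total = 38 + 27 = 65.
Check digit = (10 − (65 mod 10)) mod 10 = 5.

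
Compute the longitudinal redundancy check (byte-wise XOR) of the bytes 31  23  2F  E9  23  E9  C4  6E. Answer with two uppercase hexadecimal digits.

XOR the bytes together:
  start with 0x31
  0x31 ⊕ 0x23 = 0x12
  0x12 ⊕ 0x2F = 0x3D
  0x3D ⊕ 0xE9 = 0xD4
  0xD4 ⊕ 0x23 = 0xF7
  0xF7 ⊕ 0xE9 = 0x1E
  0x1E ⊕ 0xC4 = 0xDA
  0xDA ⊕ 0x6E = 0xB4

B4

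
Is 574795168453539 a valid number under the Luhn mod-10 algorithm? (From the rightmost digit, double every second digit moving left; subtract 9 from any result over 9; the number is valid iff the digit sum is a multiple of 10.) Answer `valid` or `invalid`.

From the right, keep odd positions and double even positions (subtract 9 from any doubled value over 9):
  doubled (positions 2,4,...): 6 6 8 3 1 5 5 → sum 34
  kept (positions 1,3,...): 9 5 5 8 1 9 4 5 → sum 46
Total = 80.
80 mod 10 = 0, so the number is valid.

valid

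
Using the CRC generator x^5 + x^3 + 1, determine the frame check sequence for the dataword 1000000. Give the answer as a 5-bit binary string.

01111

Append 5 zeros: 100000000000. Divide by 101001 (XOR where the leading bit is 1):
  pos 0: 100000 XOR 101001 = 001001
  pos 2: 100100 XOR 101001 = 001101
  pos 4: 110100 XOR 101001 = 011101
  pos 5: 111010 XOR 101001 = 010011
  pos 6: 100110 XOR 101001 = 001111
Remainder (last 5 bits) = 01111. This is the CRC / FCS.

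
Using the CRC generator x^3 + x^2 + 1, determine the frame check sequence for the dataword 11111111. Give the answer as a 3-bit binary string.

Append 3 zeros: 11111111000. Divide by 1101 (XOR where the leading bit is 1):
  pos 0: 1111 XOR 1101 = 0010
  pos 2: 1011 XOR 1101 = 0110
  pos 3: 1101 XOR 1101 = 0000
  pos 7: 1000 XOR 1101 = 0101
Remainder (last 3 bits) = 101. This is the CRC / FCS.

101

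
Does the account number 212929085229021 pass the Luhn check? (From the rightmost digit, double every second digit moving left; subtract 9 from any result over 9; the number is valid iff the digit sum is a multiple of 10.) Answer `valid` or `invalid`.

invalid

From the right, keep odd positions and double even positions (subtract 9 from any doubled value over 9):
  doubled (positions 2,4,...): 4 9 4 7 9 9 2 → sum 44
  kept (positions 1,3,...): 1 0 2 5 0 2 2 2 → sum 14
Total = 58.
58 mod 10 = 8, so the number is invalid.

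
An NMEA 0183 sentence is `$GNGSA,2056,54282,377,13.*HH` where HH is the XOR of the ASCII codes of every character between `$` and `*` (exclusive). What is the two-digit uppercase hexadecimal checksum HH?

XOR the ASCII codes of the payload characters:
  'G' = 0x47 → acc = 0x47
  'N' = 0x4E → acc = 0x09
  'G' = 0x47 → acc = 0x4E
  'S' = 0x53 → acc = 0x1D
  'A' = 0x41 → acc = 0x5C
  ',' = 0x2C → acc = 0x70
  '2' = 0x32 → acc = 0x42
  '0' = 0x30 → acc = 0x72
  '5' = 0x35 → acc = 0x47
  '6' = 0x36 → acc = 0x71
  ',' = 0x2C → acc = 0x5D
  '5' = 0x35 → acc = 0x68
  '4' = 0x34 → acc = 0x5C
  '2' = 0x32 → acc = 0x6E
  '8' = 0x38 → acc = 0x56
  '2' = 0x32 → acc = 0x64
  ',' = 0x2C → acc = 0x48
  '3' = 0x33 → acc = 0x7B
  '7' = 0x37 → acc = 0x4C
  '7' = 0x37 → acc = 0x7B
  ',' = 0x2C → acc = 0x57
  '1' = 0x31 → acc = 0x66
  '3' = 0x33 → acc = 0x55
  '.' = 0x2E → acc = 0x7B
Checksum = 0x7B.

7B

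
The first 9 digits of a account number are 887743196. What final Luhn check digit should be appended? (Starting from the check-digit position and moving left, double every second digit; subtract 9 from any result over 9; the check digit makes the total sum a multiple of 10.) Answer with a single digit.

Partial digits right→left: 6 9 1 3 4 7 7 8 8
Double every second digit counting from the check-digit position (so the 1st, 3rd, 5th, ... of the partial from the right).
  doubled (with −9 where >9): 3 2 8 5 7 → sum 25
  kept as-is: 9 3 7 8 → sum 27
Total = 25 + 27 = 52.
Check digit = (10 − (52 mod 10)) mod 10 = 8.

8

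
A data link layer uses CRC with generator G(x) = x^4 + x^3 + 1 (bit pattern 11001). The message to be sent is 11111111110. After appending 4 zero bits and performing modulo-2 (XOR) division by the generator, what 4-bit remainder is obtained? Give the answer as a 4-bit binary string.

Append 4 zeros: 111111111100000. Divide by 11001 (XOR where the leading bit is 1):
  pos 0: 11111 XOR 11001 = 00110
  pos 2: 11011 XOR 11001 = 00010
  pos 5: 10111 XOR 11001 = 01110
  pos 6: 11100 XOR 11001 = 00101
  pos 8: 10100 XOR 11001 = 01101
  pos 9: 11010 XOR 11001 = 00011
Remainder (last 4 bits) = 0110. This is the CRC / FCS.

0110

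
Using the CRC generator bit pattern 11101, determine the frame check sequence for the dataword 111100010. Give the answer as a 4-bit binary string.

0001

Append 4 zeros: 1111000100000. Divide by 11101 (XOR where the leading bit is 1):
  pos 0: 11110 XOR 11101 = 00011
  pos 3: 11001 XOR 11101 = 00100
  pos 5: 10000 XOR 11101 = 01101
  pos 6: 11010 XOR 11101 = 00111
  pos 8: 11100 XOR 11101 = 00001
Remainder (last 4 bits) = 0001. This is the CRC / FCS.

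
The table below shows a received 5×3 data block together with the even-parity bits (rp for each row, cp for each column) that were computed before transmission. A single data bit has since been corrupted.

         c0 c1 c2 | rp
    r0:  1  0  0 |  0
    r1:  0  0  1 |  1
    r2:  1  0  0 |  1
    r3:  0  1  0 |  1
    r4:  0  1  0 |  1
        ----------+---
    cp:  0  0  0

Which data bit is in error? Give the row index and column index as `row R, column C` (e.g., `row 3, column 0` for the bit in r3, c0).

Recompute each row's even parity and compare to rp:
  r0: data parity 1, sent rp 0 → mismatch
  r1: data parity 1, sent rp 1 → ok
  r2: data parity 1, sent rp 1 → ok
  r3: data parity 1, sent rp 1 → ok
  r4: data parity 1, sent rp 1 → ok
Recompute each column's even parity and compare to cp:
  c0: data parity 0, sent cp 0 → ok
  c1: data parity 0, sent cp 0 → ok
  c2: data parity 1, sent cp 0 → mismatch
Exactly one row (r0) and one column (c2) fail → the flipped bit is at their intersection.

row 0, column 2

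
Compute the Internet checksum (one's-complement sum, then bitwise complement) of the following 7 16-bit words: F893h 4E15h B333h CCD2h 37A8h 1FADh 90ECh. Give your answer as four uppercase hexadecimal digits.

One's-complement addition (fold any carry out of bit 15 back into bit 0):
  0xF893 + 0x4E15 = 0x146A8 → wrap carry → 0x46A9
  0x46A9 + 0xB333 = 0x0F9DC
  0xF9DC + 0xCCD2 = 0x1C6AE → wrap carry → 0xC6AF
  0xC6AF + 0x37A8 = 0x0FE57
  0xFE57 + 0x1FAD = 0x11E04 → wrap carry → 0x1E05
  0x1E05 + 0x90EC = 0x0AEF1
One's-complement sum = 0xAEF1.
Checksum = ~0xAEF1 & 0xFFFF = 0x510E.

510E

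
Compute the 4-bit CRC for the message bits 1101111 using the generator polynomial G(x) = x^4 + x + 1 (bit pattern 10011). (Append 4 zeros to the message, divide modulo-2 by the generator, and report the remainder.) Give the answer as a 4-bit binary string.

1111

Append 4 zeros: 11011110000. Divide by 10011 (XOR where the leading bit is 1):
  pos 0: 11011 XOR 10011 = 01000
  pos 1: 10001 XOR 10011 = 00010
  pos 4: 10100 XOR 10011 = 00111
  pos 6: 11100 XOR 10011 = 01111
Remainder (last 4 bits) = 1111. This is the CRC / FCS.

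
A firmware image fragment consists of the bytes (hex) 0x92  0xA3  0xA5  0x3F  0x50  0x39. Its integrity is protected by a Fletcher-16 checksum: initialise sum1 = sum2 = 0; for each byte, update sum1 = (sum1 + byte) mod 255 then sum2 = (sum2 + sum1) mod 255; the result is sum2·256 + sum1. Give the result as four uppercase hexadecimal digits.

Running sums (mod 255):
  after byte 0 (0x92): sum1=146, sum2=146
  after byte 1 (0xA3): sum1=54, sum2=200
  after byte 2 (0xA5): sum1=219, sum2=164
  after byte 3 (0x3F): sum1=27, sum2=191
  after byte 4 (0x50): sum1=107, sum2=43
  after byte 5 (0x39): sum1=164, sum2=207
Checksum = sum2·256 + sum1 = 207·256 + 164 = 53156 = 0xCFA4.

CFA4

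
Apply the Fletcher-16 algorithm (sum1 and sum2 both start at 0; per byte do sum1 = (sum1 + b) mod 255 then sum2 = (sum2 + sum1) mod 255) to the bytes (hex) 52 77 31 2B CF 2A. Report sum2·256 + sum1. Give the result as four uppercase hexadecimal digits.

5320

Running sums (mod 255):
  after byte 0 (52): sum1=82, sum2=82
  after byte 1 (77): sum1=201, sum2=28
  after byte 2 (31): sum1=250, sum2=23
  after byte 3 (2B): sum1=38, sum2=61
  after byte 4 (CF): sum1=245, sum2=51
  after byte 5 (2A): sum1=32, sum2=83
Checksum = sum2·256 + sum1 = 83·256 + 32 = 21280 = 0x5320.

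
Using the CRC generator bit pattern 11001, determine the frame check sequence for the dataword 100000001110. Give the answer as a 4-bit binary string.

0010

Append 4 zeros: 1000000011100000. Divide by 11001 (XOR where the leading bit is 1):
  pos 0: 10000 XOR 11001 = 01001
  pos 1: 10010 XOR 11001 = 01011
  pos 2: 10110 XOR 11001 = 01111
  pos 3: 11110 XOR 11001 = 00111
  pos 5: 11111 XOR 11001 = 00110
  pos 7: 11010 XOR 11001 = 00011
  pos 10: 11000 XOR 11001 = 00001
Remainder (last 4 bits) = 0010. This is the CRC / FCS.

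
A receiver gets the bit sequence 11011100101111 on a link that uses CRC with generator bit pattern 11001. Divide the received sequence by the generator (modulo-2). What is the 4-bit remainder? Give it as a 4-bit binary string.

0000

Modulo-2 division of 11011100101111 by 11001:
  pos 0: 11011 XOR 11001 = 00010
  pos 3: 10100 XOR 11001 = 01101
  pos 4: 11011 XOR 11001 = 00010
  pos 7: 10011 XOR 11001 = 01010
  pos 8: 10101 XOR 11001 = 01100
  pos 9: 11001 XOR 11001 = 00000
Remainder = 0000 (zero — the frame passes the CRC check).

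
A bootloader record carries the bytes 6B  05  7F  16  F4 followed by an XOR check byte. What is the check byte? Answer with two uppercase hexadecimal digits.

XOR the bytes together:
  start with 0x6B
  0x6B ⊕ 0x05 = 0x6E
  0x6E ⊕ 0x7F = 0x11
  0x11 ⊕ 0x16 = 0x07
  0x07 ⊕ 0xF4 = 0xF3

F3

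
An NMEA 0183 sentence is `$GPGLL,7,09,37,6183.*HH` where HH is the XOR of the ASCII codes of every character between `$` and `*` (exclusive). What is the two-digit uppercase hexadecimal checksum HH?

48

XOR the ASCII codes of the payload characters:
  'G' = 0x47 → acc = 0x47
  'P' = 0x50 → acc = 0x17
  'G' = 0x47 → acc = 0x50
  'L' = 0x4C → acc = 0x1C
  'L' = 0x4C → acc = 0x50
  ',' = 0x2C → acc = 0x7C
  '7' = 0x37 → acc = 0x4B
  ',' = 0x2C → acc = 0x67
  '0' = 0x30 → acc = 0x57
  '9' = 0x39 → acc = 0x6E
  ',' = 0x2C → acc = 0x42
  '3' = 0x33 → acc = 0x71
  '7' = 0x37 → acc = 0x46
  ',' = 0x2C → acc = 0x6A
  '6' = 0x36 → acc = 0x5C
  '1' = 0x31 → acc = 0x6D
  '8' = 0x38 → acc = 0x55
  '3' = 0x33 → acc = 0x66
  '.' = 0x2E → acc = 0x48
Checksum = 0x48.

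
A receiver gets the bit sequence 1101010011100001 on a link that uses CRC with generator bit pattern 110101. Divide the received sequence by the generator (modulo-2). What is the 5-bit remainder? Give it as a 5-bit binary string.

00000

Modulo-2 division of 1101010011100001 by 110101:
  pos 0: 110101 XOR 110101 = 000000
  pos 8: 111000 XOR 110101 = 001101
  pos 10: 110101 XOR 110101 = 000000
Remainder = 00000 (zero — the frame passes the CRC check).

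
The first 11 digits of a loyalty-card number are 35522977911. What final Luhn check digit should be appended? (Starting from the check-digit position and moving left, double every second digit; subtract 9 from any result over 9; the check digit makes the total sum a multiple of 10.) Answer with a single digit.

9

Partial digits right→left: 1 1 9 7 7 9 2 2 5 5 3
Double every second digit counting from the check-digit position (so the 1st, 3rd, 5th, ... of the partial from the right).
  doubled (with −9 where >9): 2 9 5 4 1 6 → sum 27
  kept as-is: 1 7 9 2 5 → sum 24
Total = 27 + 24 = 51.
Check digit = (10 − (51 mod 10)) mod 10 = 9.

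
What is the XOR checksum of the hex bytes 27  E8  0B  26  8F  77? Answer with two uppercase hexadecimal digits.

XOR the bytes together:
  start with 0x27
  0x27 ⊕ 0xE8 = 0xCF
  0xCF ⊕ 0x0B = 0xC4
  0xC4 ⊕ 0x26 = 0xE2
  0xE2 ⊕ 0x8F = 0x6D
  0x6D ⊕ 0x77 = 0x1A

1A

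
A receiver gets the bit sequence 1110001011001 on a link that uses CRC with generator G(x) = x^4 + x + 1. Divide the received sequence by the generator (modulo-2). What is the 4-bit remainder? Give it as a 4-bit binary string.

Modulo-2 division of 1110001011001 by 10011:
  pos 0: 11100 XOR 10011 = 01111
  pos 1: 11110 XOR 10011 = 01101
  pos 2: 11011 XOR 10011 = 01000
  pos 3: 10000 XOR 10011 = 00011
  pos 6: 11110 XOR 10011 = 01101
  pos 7: 11010 XOR 10011 = 01001
  pos 8: 10011 XOR 10011 = 00000
Remainder = 0000 (zero — the frame passes the CRC check).

0000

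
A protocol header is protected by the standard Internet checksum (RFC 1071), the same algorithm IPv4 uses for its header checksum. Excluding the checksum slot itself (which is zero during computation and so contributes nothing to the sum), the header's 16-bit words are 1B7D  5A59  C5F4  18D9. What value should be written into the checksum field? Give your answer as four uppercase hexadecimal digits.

AB5B

One's-complement addition (fold any carry out of bit 15 back into bit 0):
  0x1B7D + 0x5A59 = 0x075D6
  0x75D6 + 0xC5F4 = 0x13BCA → wrap carry → 0x3BCB
  0x3BCB + 0x18D9 = 0x054A4
One's-complement sum = 0x54A4.
Checksum = ~0x54A4 & 0xFFFF = 0xAB5B.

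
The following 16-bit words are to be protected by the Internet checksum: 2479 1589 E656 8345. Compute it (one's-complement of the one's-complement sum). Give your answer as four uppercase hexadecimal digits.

5C61

One's-complement addition (fold any carry out of bit 15 back into bit 0):
  0x2479 + 0x1589 = 0x03A02
  0x3A02 + 0xE656 = 0x12058 → wrap carry → 0x2059
  0x2059 + 0x8345 = 0x0A39E
One's-complement sum = 0xA39E.
Checksum = ~0xA39E & 0xFFFF = 0x5C61.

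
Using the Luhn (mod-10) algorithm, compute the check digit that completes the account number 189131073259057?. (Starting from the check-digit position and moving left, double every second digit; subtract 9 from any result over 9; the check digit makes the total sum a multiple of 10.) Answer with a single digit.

8

Partial digits right→left: 7 5 0 9 5 2 3 7 0 1 3 1 9 8 1
Double every second digit counting from the check-digit position (so the 1st, 3rd, 5th, ... of the partial from the right).
  doubled (with −9 where >9): 5 0 1 6 0 6 9 2 → sum 29
  kept as-is: 5 9 2 7 1 1 8 → sum 33
Total = 29 + 33 = 62.
Check digit = (10 − (62 mod 10)) mod 10 = 8.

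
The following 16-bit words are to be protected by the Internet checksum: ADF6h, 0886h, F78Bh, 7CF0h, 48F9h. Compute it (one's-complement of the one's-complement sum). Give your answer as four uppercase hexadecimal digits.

One's-complement addition (fold any carry out of bit 15 back into bit 0):
  0xADF6 + 0x0886 = 0x0B67C
  0xB67C + 0xF78B = 0x1AE07 → wrap carry → 0xAE08
  0xAE08 + 0x7CF0 = 0x12AF8 → wrap carry → 0x2AF9
  0x2AF9 + 0x48F9 = 0x073F2
One's-complement sum = 0x73F2.
Checksum = ~0x73F2 & 0xFFFF = 0x8C0D.

8C0D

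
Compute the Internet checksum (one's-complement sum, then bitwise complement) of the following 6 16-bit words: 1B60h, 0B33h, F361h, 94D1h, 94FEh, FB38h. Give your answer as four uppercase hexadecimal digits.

One's-complement addition (fold any carry out of bit 15 back into bit 0):
  0x1B60 + 0x0B33 = 0x02693
  0x2693 + 0xF361 = 0x119F4 → wrap carry → 0x19F5
  0x19F5 + 0x94D1 = 0x0AEC6
  0xAEC6 + 0x94FE = 0x143C4 → wrap carry → 0x43C5
  0x43C5 + 0xFB38 = 0x13EFD → wrap carry → 0x3EFE
One's-complement sum = 0x3EFE.
Checksum = ~0x3EFE & 0xFFFF = 0xC101.

C101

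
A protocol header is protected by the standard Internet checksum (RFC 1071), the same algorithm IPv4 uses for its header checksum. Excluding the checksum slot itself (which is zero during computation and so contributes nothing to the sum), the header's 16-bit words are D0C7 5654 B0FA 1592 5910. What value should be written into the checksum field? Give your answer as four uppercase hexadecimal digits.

One's-complement addition (fold any carry out of bit 15 back into bit 0):
  0xD0C7 + 0x5654 = 0x1271B → wrap carry → 0x271C
  0x271C + 0xB0FA = 0x0D816
  0xD816 + 0x1592 = 0x0EDA8
  0xEDA8 + 0x5910 = 0x146B8 → wrap carry → 0x46B9
One's-complement sum = 0x46B9.
Checksum = ~0x46B9 & 0xFFFF = 0xB946.

B946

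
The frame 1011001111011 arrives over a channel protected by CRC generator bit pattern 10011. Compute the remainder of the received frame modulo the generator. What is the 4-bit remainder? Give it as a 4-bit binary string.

Modulo-2 division of 1011001111011 by 10011:
  pos 0: 10110 XOR 10011 = 00101
  pos 2: 10101 XOR 10011 = 00110
  pos 4: 11011 XOR 10011 = 01000
  pos 5: 10001 XOR 10011 = 00010
  pos 8: 10011 XOR 10011 = 00000
Remainder = 0000 (zero — the frame passes the CRC check).

0000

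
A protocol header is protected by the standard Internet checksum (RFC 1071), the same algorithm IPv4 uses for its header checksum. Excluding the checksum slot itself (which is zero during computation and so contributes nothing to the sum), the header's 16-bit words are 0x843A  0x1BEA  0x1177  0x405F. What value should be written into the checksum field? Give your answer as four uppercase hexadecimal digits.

One's-complement addition (fold any carry out of bit 15 back into bit 0):
  0x843A + 0x1BEA = 0x0A024
  0xA024 + 0x1177 = 0x0B19B
  0xB19B + 0x405F = 0x0F1FA
One's-complement sum = 0xF1FA.
Checksum = ~0xF1FA & 0xFFFF = 0x0E05.

0E05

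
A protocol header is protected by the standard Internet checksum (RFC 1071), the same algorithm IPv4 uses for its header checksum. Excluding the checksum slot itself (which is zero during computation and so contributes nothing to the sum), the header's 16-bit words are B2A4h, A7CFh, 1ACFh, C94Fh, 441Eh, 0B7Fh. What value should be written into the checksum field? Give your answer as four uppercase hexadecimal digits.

One's-complement addition (fold any carry out of bit 15 back into bit 0):
  0xB2A4 + 0xA7CF = 0x15A73 → wrap carry → 0x5A74
  0x5A74 + 0x1ACF = 0x07543
  0x7543 + 0xC94F = 0x13E92 → wrap carry → 0x3E93
  0x3E93 + 0x441E = 0x082B1
  0x82B1 + 0x0B7F = 0x08E30
One's-complement sum = 0x8E30.
Checksum = ~0x8E30 & 0xFFFF = 0x71CF.

71CF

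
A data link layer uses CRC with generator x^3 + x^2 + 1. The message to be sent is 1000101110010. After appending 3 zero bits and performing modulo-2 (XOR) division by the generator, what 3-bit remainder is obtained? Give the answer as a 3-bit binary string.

101

Append 3 zeros: 1000101110010000. Divide by 1101 (XOR where the leading bit is 1):
  pos 0: 1000 XOR 1101 = 0101
  pos 1: 1011 XOR 1101 = 0110
  pos 2: 1100 XOR 1101 = 0001
  pos 5: 1111 XOR 1101 = 0010
  pos 7: 1000 XOR 1101 = 0101
  pos 8: 1011 XOR 1101 = 0110
  pos 9: 1100 XOR 1101 = 0001
  pos 12: 1000 XOR 1101 = 0101
Remainder (last 3 bits) = 101. This is the CRC / FCS.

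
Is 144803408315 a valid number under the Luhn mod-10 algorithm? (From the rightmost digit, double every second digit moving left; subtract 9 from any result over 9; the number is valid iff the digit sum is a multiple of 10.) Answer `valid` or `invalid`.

From the right, keep odd positions and double even positions (subtract 9 from any doubled value over 9):
  doubled (positions 2,4,...): 2 7 8 0 8 2 → sum 27
  kept (positions 1,3,...): 5 3 0 3 8 4 → sum 23
Total = 50.
50 mod 10 = 0, so the number is valid.

valid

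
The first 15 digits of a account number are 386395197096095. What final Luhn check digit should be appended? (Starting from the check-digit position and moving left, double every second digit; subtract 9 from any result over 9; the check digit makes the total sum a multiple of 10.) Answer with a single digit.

Partial digits right→left: 5 9 0 6 9 0 7 9 1 5 9 3 6 8 3
Double every second digit counting from the check-digit position (so the 1st, 3rd, 5th, ... of the partial from the right).
  doubled (with −9 where >9): 1 0 9 5 2 9 3 6 → sum 35
  kept as-is: 9 6 0 9 5 3 8 → sum 40
Total = 35 + 40 = 75.
Check digit = (10 − (75 mod 10)) mod 10 = 5.

5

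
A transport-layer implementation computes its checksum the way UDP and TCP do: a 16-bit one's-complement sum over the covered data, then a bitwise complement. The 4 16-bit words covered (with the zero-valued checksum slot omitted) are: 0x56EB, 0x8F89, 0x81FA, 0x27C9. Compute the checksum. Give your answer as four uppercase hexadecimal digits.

One's-complement addition (fold any carry out of bit 15 back into bit 0):
  0x56EB + 0x8F89 = 0x0E674
  0xE674 + 0x81FA = 0x1686E → wrap carry → 0x686F
  0x686F + 0x27C9 = 0x09038
One's-complement sum = 0x9038.
Checksum = ~0x9038 & 0xFFFF = 0x6FC7.

6FC7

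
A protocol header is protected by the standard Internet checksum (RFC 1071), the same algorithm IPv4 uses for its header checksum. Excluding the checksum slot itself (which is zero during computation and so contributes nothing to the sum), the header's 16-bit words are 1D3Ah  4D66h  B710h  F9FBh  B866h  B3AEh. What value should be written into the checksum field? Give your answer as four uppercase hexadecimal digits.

783D

One's-complement addition (fold any carry out of bit 15 back into bit 0):
  0x1D3A + 0x4D66 = 0x06AA0
  0x6AA0 + 0xB710 = 0x121B0 → wrap carry → 0x21B1
  0x21B1 + 0xF9FB = 0x11BAC → wrap carry → 0x1BAD
  0x1BAD + 0xB866 = 0x0D413
  0xD413 + 0xB3AE = 0x187C1 → wrap carry → 0x87C2
One's-complement sum = 0x87C2.
Checksum = ~0x87C2 & 0xFFFF = 0x783D.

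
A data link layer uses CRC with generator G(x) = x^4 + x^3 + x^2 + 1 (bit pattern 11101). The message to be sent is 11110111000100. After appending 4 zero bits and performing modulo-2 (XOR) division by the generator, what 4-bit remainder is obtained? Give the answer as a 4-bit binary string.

0011

Append 4 zeros: 111101110001000000. Divide by 11101 (XOR where the leading bit is 1):
  pos 0: 11110 XOR 11101 = 00011
  pos 3: 11111 XOR 11101 = 00010
  pos 6: 10000 XOR 11101 = 01101
  pos 7: 11011 XOR 11101 = 00110
  pos 9: 11000 XOR 11101 = 00101
  pos 11: 10100 XOR 11101 = 01001
  pos 12: 10010 XOR 11101 = 01111
  pos 13: 11110 XOR 11101 = 00011
Remainder (last 4 bits) = 0011. This is the CRC / FCS.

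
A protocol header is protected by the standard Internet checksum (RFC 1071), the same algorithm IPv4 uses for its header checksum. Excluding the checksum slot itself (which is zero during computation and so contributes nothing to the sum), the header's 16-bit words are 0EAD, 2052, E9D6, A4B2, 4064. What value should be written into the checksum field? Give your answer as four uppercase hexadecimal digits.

One's-complement addition (fold any carry out of bit 15 back into bit 0):
  0x0EAD + 0x2052 = 0x02EFF
  0x2EFF + 0xE9D6 = 0x118D5 → wrap carry → 0x18D6
  0x18D6 + 0xA4B2 = 0x0BD88
  0xBD88 + 0x4064 = 0x0FDEC
One's-complement sum = 0xFDEC.
Checksum = ~0xFDEC & 0xFFFF = 0x0213.

0213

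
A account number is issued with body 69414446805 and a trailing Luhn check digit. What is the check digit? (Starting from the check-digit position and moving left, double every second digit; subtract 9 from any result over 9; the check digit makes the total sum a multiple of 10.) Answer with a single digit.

Partial digits right→left: 5 0 8 6 4 4 4 1 4 9 6
Double every second digit counting from the check-digit position (so the 1st, 3rd, 5th, ... of the partial from the right).
  doubled (with −9 where >9): 1 7 8 8 8 3 → sum 35
  kept as-is: 0 6 4 1 9 → sum 20
Total = 35 + 20 = 55.
Check digit = (10 − (55 mod 10)) mod 10 = 5.

5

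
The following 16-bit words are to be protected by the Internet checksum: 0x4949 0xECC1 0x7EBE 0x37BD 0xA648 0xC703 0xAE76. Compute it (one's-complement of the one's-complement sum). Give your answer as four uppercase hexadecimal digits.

One's-complement addition (fold any carry out of bit 15 back into bit 0):
  0x4949 + 0xECC1 = 0x1360A → wrap carry → 0x360B
  0x360B + 0x7EBE = 0x0B4C9
  0xB4C9 + 0x37BD = 0x0EC86
  0xEC86 + 0xA648 = 0x192CE → wrap carry → 0x92CF
  0x92CF + 0xC703 = 0x159D2 → wrap carry → 0x59D3
  0x59D3 + 0xAE76 = 0x10849 → wrap carry → 0x084A
One's-complement sum = 0x084A.
Checksum = ~0x084A & 0xFFFF = 0xF7B5.

F7B5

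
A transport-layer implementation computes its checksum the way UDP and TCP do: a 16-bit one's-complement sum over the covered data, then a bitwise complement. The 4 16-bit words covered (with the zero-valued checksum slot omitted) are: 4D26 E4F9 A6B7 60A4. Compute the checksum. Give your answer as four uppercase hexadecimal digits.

C683

One's-complement addition (fold any carry out of bit 15 back into bit 0):
  0x4D26 + 0xE4F9 = 0x1321F → wrap carry → 0x3220
  0x3220 + 0xA6B7 = 0x0D8D7
  0xD8D7 + 0x60A4 = 0x1397B → wrap carry → 0x397C
One's-complement sum = 0x397C.
Checksum = ~0x397C & 0xFFFF = 0xC683.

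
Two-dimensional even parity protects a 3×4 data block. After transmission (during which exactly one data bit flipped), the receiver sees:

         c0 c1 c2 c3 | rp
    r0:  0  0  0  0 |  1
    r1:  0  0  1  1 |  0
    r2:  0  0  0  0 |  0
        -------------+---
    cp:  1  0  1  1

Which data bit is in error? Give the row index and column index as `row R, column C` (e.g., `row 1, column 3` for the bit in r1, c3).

Recompute each row's even parity and compare to rp:
  r0: data parity 0, sent rp 1 → mismatch
  r1: data parity 0, sent rp 0 → ok
  r2: data parity 0, sent rp 0 → ok
Recompute each column's even parity and compare to cp:
  c0: data parity 0, sent cp 1 → mismatch
  c1: data parity 0, sent cp 0 → ok
  c2: data parity 1, sent cp 1 → ok
  c3: data parity 1, sent cp 1 → ok
Exactly one row (r0) and one column (c0) fail → the flipped bit is at their intersection.

row 0, column 0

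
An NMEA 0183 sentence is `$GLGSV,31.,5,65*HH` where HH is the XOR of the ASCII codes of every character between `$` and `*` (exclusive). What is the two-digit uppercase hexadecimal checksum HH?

7F

XOR the ASCII codes of the payload characters:
  'G' = 0x47 → acc = 0x47
  'L' = 0x4C → acc = 0x0B
  'G' = 0x47 → acc = 0x4C
  'S' = 0x53 → acc = 0x1F
  'V' = 0x56 → acc = 0x49
  ',' = 0x2C → acc = 0x65
  '3' = 0x33 → acc = 0x56
  '1' = 0x31 → acc = 0x67
  '.' = 0x2E → acc = 0x49
  ',' = 0x2C → acc = 0x65
  '5' = 0x35 → acc = 0x50
  ',' = 0x2C → acc = 0x7C
  '6' = 0x36 → acc = 0x4A
  '5' = 0x35 → acc = 0x7F
Checksum = 0x7F.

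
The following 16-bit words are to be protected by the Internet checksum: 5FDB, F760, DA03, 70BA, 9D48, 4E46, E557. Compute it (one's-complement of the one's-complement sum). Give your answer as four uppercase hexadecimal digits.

8D1E

One's-complement addition (fold any carry out of bit 15 back into bit 0):
  0x5FDB + 0xF760 = 0x1573B → wrap carry → 0x573C
  0x573C + 0xDA03 = 0x1313F → wrap carry → 0x3140
  0x3140 + 0x70BA = 0x0A1FA
  0xA1FA + 0x9D48 = 0x13F42 → wrap carry → 0x3F43
  0x3F43 + 0x4E46 = 0x08D89
  0x8D89 + 0xE557 = 0x172E0 → wrap carry → 0x72E1
One's-complement sum = 0x72E1.
Checksum = ~0x72E1 & 0xFFFF = 0x8D1E.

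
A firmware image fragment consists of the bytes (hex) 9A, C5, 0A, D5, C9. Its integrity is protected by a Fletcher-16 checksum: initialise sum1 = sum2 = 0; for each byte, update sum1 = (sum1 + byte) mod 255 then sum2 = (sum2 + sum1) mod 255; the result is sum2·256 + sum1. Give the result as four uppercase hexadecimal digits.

AF0A

Running sums (mod 255):
  after byte 0 (9A): sum1=154, sum2=154
  after byte 1 (C5): sum1=96, sum2=250
  after byte 2 (0A): sum1=106, sum2=101
  after byte 3 (D5): sum1=64, sum2=165
  after byte 4 (C9): sum1=10, sum2=175
Checksum = sum2·256 + sum1 = 175·256 + 10 = 44810 = 0xAF0A.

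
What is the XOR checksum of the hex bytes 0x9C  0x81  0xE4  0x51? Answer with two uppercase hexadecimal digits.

A8

XOR the bytes together:
  start with 0x9C
  0x9C ⊕ 0x81 = 0x1D
  0x1D ⊕ 0xE4 = 0xF9
  0xF9 ⊕ 0x51 = 0xA8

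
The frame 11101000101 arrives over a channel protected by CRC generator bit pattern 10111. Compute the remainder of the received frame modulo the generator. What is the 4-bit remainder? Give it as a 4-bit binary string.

Modulo-2 division of 11101000101 by 10111:
  pos 0: 11101 XOR 10111 = 01010
  pos 1: 10100 XOR 10111 = 00011
  pos 4: 11001 XOR 10111 = 01110
  pos 5: 11100 XOR 10111 = 01011
  pos 6: 10111 XOR 10111 = 00000
Remainder = 0000 (zero — the frame passes the CRC check).

0000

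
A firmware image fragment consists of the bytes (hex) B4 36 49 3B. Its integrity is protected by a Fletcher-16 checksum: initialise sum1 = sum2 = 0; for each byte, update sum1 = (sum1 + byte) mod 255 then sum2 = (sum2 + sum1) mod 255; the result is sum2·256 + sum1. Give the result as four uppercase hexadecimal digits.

Running sums (mod 255):
  after byte 0 (B4): sum1=180, sum2=180
  after byte 1 (36): sum1=234, sum2=159
  after byte 2 (49): sum1=52, sum2=211
  after byte 3 (3B): sum1=111, sum2=67
Checksum = sum2·256 + sum1 = 67·256 + 111 = 17263 = 0x436F.

436F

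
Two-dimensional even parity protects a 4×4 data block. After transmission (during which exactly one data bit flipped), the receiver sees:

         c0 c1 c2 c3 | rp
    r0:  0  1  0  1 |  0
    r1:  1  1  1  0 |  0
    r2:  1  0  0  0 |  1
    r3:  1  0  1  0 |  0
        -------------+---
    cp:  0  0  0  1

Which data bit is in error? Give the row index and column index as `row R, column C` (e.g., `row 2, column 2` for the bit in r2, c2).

Recompute each row's even parity and compare to rp:
  r0: data parity 0, sent rp 0 → ok
  r1: data parity 1, sent rp 0 → mismatch
  r2: data parity 1, sent rp 1 → ok
  r3: data parity 0, sent rp 0 → ok
Recompute each column's even parity and compare to cp:
  c0: data parity 1, sent cp 0 → mismatch
  c1: data parity 0, sent cp 0 → ok
  c2: data parity 0, sent cp 0 → ok
  c3: data parity 1, sent cp 1 → ok
Exactly one row (r1) and one column (c0) fail → the flipped bit is at their intersection.

row 1, column 0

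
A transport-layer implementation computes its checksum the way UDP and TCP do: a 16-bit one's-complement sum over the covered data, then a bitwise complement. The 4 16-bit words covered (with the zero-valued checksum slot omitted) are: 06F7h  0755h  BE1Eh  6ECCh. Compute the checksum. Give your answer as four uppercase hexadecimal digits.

One's-complement addition (fold any carry out of bit 15 back into bit 0):
  0x06F7 + 0x0755 = 0x00E4C
  0x0E4C + 0xBE1E = 0x0CC6A
  0xCC6A + 0x6ECC = 0x13B36 → wrap carry → 0x3B37
One's-complement sum = 0x3B37.
Checksum = ~0x3B37 & 0xFFFF = 0xC4C8.

C4C8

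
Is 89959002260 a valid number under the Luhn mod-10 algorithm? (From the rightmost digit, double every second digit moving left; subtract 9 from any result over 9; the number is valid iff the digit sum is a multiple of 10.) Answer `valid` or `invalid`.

From the right, keep odd positions and double even positions (subtract 9 from any doubled value over 9):
  doubled (positions 2,4,...): 3 4 0 1 9 → sum 17
  kept (positions 1,3,...): 0 2 0 9 9 8 → sum 28
Total = 45.
45 mod 10 = 5, so the number is invalid.

invalid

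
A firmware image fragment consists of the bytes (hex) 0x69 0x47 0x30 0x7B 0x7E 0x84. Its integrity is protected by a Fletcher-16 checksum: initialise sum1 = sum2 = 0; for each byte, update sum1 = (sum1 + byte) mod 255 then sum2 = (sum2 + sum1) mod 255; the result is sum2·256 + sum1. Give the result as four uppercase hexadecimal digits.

Running sums (mod 255):
  after byte 0 (0x69): sum1=105, sum2=105
  after byte 1 (0x47): sum1=176, sum2=26
  after byte 2 (0x30): sum1=224, sum2=250
  after byte 3 (0x7B): sum1=92, sum2=87
  after byte 4 (0x7E): sum1=218, sum2=50
  after byte 5 (0x84): sum1=95, sum2=145
Checksum = sum2·256 + sum1 = 145·256 + 95 = 37215 = 0x915F.

915F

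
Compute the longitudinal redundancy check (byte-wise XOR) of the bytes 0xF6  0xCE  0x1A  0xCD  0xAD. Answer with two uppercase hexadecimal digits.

XOR the bytes together:
  start with 0xF6
  0xF6 ⊕ 0xCE = 0x38
  0x38 ⊕ 0x1A = 0x22
  0x22 ⊕ 0xCD = 0xEF
  0xEF ⊕ 0xAD = 0x42

42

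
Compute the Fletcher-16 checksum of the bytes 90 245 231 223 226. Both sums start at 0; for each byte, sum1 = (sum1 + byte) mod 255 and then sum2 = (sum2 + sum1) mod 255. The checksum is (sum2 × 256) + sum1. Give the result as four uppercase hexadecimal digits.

Running sums (mod 255):
  after byte 0 (90): sum1=90, sum2=90
  after byte 1 (245): sum1=80, sum2=170
  after byte 2 (231): sum1=56, sum2=226
  after byte 3 (223): sum1=24, sum2=250
  after byte 4 (226): sum1=250, sum2=245
Checksum = sum2·256 + sum1 = 245·256 + 250 = 62970 = 0xF5FA.

F5FA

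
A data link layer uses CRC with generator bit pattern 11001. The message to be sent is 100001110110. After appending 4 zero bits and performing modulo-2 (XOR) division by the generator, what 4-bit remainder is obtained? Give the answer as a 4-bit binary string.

0100

Append 4 zeros: 1000011101100000. Divide by 11001 (XOR where the leading bit is 1):
  pos 0: 10000 XOR 11001 = 01001
  pos 1: 10011 XOR 11001 = 01010
  pos 2: 10101 XOR 11001 = 01100
  pos 3: 11001 XOR 11001 = 00000
  pos 9: 11000 XOR 11001 = 00001
Remainder (last 4 bits) = 0100. This is the CRC / FCS.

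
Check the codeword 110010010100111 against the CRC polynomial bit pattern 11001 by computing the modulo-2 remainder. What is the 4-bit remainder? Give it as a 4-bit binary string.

Modulo-2 division of 110010010100111 by 11001:
  pos 0: 11001 XOR 11001 = 00000
  pos 7: 10100 XOR 11001 = 01101
  pos 8: 11011 XOR 11001 = 00010
Remainder = 1011 (nonzero — an error is detected).

1011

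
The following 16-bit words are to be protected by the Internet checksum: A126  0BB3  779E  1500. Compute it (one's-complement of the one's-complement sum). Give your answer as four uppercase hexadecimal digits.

C687

One's-complement addition (fold any carry out of bit 15 back into bit 0):
  0xA126 + 0x0BB3 = 0x0ACD9
  0xACD9 + 0x779E = 0x12477 → wrap carry → 0x2478
  0x2478 + 0x1500 = 0x03978
One's-complement sum = 0x3978.
Checksum = ~0x3978 & 0xFFFF = 0xC687.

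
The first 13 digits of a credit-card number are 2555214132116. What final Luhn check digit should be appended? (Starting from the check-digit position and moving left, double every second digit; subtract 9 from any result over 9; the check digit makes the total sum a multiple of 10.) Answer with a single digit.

7

Partial digits right→left: 6 1 1 2 3 1 4 1 2 5 5 5 2
Double every second digit counting from the check-digit position (so the 1st, 3rd, 5th, ... of the partial from the right).
  doubled (with −9 where >9): 3 2 6 8 4 1 4 → sum 28
  kept as-is: 1 2 1 1 5 5 → sum 15
Total = 28 + 15 = 43.
Check digit = (10 − (43 mod 10)) mod 10 = 7.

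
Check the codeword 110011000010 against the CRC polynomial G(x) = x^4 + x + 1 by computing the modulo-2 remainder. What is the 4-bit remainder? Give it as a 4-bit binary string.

Modulo-2 division of 110011000010 by 10011:
  pos 0: 11001 XOR 10011 = 01010
  pos 1: 10101 XOR 10011 = 00110
  pos 3: 11000 XOR 10011 = 01011
  pos 4: 10110 XOR 10011 = 00101
  pos 6: 10101 XOR 10011 = 00110
Remainder = 1100 (nonzero — an error is detected).

1100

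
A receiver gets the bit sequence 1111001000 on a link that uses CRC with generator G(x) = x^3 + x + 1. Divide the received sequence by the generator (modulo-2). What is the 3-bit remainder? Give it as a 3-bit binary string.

001

Modulo-2 division of 1111001000 by 1011:
  pos 0: 1111 XOR 1011 = 0100
  pos 1: 1000 XOR 1011 = 0011
  pos 3: 1101 XOR 1011 = 0110
  pos 4: 1100 XOR 1011 = 0111
  pos 5: 1110 XOR 1011 = 0101
  pos 6: 1010 XOR 1011 = 0001
Remainder = 001 (nonzero — an error is detected).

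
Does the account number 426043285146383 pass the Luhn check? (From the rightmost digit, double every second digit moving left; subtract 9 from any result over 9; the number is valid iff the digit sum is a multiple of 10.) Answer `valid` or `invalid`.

valid

From the right, keep odd positions and double even positions (subtract 9 from any doubled value over 9):
  doubled (positions 2,4,...): 7 3 2 7 6 0 4 → sum 29
  kept (positions 1,3,...): 3 3 4 5 2 4 6 4 → sum 31
Total = 60.
60 mod 10 = 0, so the number is valid.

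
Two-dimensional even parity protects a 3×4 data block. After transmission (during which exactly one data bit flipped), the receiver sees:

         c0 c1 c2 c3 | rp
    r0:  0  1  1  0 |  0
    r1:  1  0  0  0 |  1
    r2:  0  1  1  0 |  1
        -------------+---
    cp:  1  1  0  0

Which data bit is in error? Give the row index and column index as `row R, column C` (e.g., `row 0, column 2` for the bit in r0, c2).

Recompute each row's even parity and compare to rp:
  r0: data parity 0, sent rp 0 → ok
  r1: data parity 1, sent rp 1 → ok
  r2: data parity 0, sent rp 1 → mismatch
Recompute each column's even parity and compare to cp:
  c0: data parity 1, sent cp 1 → ok
  c1: data parity 0, sent cp 1 → mismatch
  c2: data parity 0, sent cp 0 → ok
  c3: data parity 0, sent cp 0 → ok
Exactly one row (r2) and one column (c1) fail → the flipped bit is at their intersection.

row 2, column 1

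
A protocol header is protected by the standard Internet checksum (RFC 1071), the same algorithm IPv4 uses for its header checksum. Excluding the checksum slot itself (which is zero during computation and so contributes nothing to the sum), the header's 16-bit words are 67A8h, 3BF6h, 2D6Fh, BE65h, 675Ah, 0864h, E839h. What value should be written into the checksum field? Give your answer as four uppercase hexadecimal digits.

One's-complement addition (fold any carry out of bit 15 back into bit 0):
  0x67A8 + 0x3BF6 = 0x0A39E
  0xA39E + 0x2D6F = 0x0D10D
  0xD10D + 0xBE65 = 0x18F72 → wrap carry → 0x8F73
  0x8F73 + 0x675A = 0x0F6CD
  0xF6CD + 0x0864 = 0x0FF31
  0xFF31 + 0xE839 = 0x1E76A → wrap carry → 0xE76B
One's-complement sum = 0xE76B.
Checksum = ~0xE76B & 0xFFFF = 0x1894.

1894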